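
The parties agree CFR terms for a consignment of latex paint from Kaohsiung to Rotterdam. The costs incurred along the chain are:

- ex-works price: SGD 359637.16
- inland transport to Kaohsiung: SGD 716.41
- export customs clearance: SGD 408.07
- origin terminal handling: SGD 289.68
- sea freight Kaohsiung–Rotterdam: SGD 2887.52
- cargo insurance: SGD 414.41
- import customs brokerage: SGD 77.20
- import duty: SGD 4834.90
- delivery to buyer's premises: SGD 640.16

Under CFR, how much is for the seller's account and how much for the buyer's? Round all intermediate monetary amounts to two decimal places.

Seller: SGD 363938.84; buyer: SGD 5966.67

CFR: the seller pays costs through ocean freight to the destination port, but not insurance.
Seller's account: goods 359637.16 + inland to port 716.41 + export clearance 408.07 + origin terminal 289.68 + freight 2887.52 = 363938.84
Buyer's account: insurance 414.41 + brokerage 77.20 + duty 4834.90 + delivery 640.16 = 5966.67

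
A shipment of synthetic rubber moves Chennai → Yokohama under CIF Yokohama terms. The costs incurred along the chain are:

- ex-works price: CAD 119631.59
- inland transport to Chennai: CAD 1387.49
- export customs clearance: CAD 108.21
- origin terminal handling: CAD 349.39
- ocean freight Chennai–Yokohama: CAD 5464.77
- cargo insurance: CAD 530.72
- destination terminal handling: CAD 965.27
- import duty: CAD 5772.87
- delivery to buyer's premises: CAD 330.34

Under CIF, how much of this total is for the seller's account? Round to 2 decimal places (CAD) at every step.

Seller's account: CAD 127472.17

CIF: the seller pays costs through ocean freight and marine insurance to the destination port.
Seller's account: goods 119631.59 + inland to port 1387.49 + export clearance 108.21 + origin terminal 349.39 + freight 5464.77 + insurance 530.72 = 127472.17
Buyer's account: destination terminal 965.27 + duty 5772.87 + delivery 330.34 = 7068.48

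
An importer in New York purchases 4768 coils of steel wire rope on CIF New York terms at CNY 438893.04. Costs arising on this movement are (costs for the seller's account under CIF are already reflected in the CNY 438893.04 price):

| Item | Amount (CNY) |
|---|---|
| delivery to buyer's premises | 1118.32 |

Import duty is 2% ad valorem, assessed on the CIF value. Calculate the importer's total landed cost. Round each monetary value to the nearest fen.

CIF: the seller pays costs through ocean freight and marine insurance to the destination port.
The CIF price already equals the CIF value: 438893.04
Import duty = 438893.04 × 2% = 8777.86
Buyer bears: delivery 1118.32 + duty 8777.86 = 9896.18
Landed cost = invoice 438893.04 + 9896.18 = 448789.22

Total landed cost: CNY 448789.22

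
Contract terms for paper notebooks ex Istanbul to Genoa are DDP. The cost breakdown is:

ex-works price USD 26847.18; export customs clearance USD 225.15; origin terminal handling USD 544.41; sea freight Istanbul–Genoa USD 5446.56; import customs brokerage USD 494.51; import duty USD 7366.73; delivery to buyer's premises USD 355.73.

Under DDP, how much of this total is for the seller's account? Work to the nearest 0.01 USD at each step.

DDP: the seller bears all costs including import duty.
Seller's account: goods 26847.18 + export clearance 225.15 + origin terminal 544.41 + freight 5446.56 + brokerage 494.51 + duty 7366.73 + delivery 355.73 = 41280.27
Buyer's account: 0.00

Seller's account: USD 41280.27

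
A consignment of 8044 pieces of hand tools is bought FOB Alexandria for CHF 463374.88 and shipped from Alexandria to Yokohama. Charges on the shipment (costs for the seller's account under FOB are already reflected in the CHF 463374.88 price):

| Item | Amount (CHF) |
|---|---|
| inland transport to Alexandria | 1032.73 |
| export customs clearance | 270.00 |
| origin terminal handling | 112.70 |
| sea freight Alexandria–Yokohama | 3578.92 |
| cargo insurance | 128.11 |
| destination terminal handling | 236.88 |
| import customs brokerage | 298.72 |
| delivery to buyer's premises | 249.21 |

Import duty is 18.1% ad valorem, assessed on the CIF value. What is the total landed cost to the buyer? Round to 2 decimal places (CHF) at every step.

FOB: the seller bears costs until goods are on board at the origin port; the buyer bears freight, insurance and all costs thereafter.
Already in the invoice (seller's account under FOB): inland to port, export clearance, origin terminal — exclude.
CIF value = FOB price + freight + insurance = 463374.88 + 3578.92 + 128.11 = 467081.91
Import duty = 467081.91 × 18.1% = 84541.83
Buyer bears: freight 3578.92 + insurance 128.11 + destination terminal 236.88 + brokerage 298.72 + delivery 249.21 + duty 84541.83 = 89033.67
Landed cost = invoice 463374.88 + 89033.67 = 552408.55

Total landed cost: CHF 552408.55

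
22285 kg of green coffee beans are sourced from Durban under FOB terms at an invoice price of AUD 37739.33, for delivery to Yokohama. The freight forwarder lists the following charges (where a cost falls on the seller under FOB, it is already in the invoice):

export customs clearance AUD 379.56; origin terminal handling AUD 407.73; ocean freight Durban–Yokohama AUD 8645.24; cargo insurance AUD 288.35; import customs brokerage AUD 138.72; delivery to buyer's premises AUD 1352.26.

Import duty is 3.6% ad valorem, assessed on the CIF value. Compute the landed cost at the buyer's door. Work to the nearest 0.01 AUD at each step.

FOB: the seller bears costs until goods are on board at the origin port; the buyer bears freight, insurance and all costs thereafter.
Already in the invoice (seller's account under FOB): export clearance, origin terminal — exclude.
CIF value = FOB price + freight + insurance = 37739.33 + 8645.24 + 288.35 = 46672.92
Import duty = 46672.92 × 3.6% = 1680.23
Buyer bears: freight 8645.24 + insurance 288.35 + brokerage 138.72 + delivery 1352.26 + duty 1680.23 = 12104.80
Landed cost = invoice 37739.33 + 12104.80 = 49844.13

Total landed cost: AUD 49844.13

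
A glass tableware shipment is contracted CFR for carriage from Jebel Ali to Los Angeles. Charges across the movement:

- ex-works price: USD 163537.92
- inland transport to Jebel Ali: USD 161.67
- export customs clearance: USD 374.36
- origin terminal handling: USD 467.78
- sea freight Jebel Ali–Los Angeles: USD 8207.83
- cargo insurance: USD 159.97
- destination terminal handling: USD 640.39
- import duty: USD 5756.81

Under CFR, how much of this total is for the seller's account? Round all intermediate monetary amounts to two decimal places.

Seller's account: USD 172749.56

CFR: the seller pays costs through ocean freight to the destination port, but not insurance.
Seller's account: goods 163537.92 + inland to port 161.67 + export clearance 374.36 + origin terminal 467.78 + freight 8207.83 = 172749.56
Buyer's account: insurance 159.97 + destination terminal 640.39 + duty 5756.81 = 6557.17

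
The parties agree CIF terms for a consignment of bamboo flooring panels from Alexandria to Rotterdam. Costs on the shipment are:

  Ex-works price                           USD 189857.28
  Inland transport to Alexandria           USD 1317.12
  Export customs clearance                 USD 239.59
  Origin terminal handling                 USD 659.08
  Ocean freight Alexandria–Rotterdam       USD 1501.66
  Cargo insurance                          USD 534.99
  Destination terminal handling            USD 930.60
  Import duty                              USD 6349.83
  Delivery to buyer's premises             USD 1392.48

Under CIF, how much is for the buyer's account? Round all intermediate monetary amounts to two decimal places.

Buyer's account: USD 8672.91

CIF: the seller pays costs through ocean freight and marine insurance to the destination port.
Seller's account: goods 189857.28 + inland to port 1317.12 + export clearance 239.59 + origin terminal 659.08 + freight 1501.66 + insurance 534.99 = 194109.72
Buyer's account: destination terminal 930.60 + duty 6349.83 + delivery 1392.48 = 8672.91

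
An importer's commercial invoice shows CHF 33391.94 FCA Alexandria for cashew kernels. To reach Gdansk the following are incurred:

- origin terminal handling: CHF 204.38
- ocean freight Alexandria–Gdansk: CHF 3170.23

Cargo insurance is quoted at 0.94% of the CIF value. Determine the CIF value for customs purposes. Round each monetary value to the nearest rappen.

Let C be the CIF value. C = FCA price + pre-shipment costs + freight + 0.94% × C
C − 0.94% × C = 33391.94 + 204.38 + 3170.23
0.9906 × C = 36766.55
C = 36766.55 / 0.9906 = 37115.44
Insurance premium = 0.94% × 37115.44 = 348.89

CIF value: CHF 37115.44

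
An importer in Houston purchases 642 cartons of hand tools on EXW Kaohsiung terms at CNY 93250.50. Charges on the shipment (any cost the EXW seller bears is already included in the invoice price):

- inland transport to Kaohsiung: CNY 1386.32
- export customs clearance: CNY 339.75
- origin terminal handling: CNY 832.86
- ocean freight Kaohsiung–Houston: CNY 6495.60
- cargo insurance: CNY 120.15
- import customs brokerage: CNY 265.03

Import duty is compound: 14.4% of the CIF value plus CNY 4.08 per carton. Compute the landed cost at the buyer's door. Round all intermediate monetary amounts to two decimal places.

Total landed cost: CNY 120058.80

EXW: the seller makes goods available at their premises; the buyer bears all onward costs.
CIF value = EXW price + inland to port + export clearance + origin terminal + freight + insurance = 93250.50 + 1386.32 + 339.75 + 832.86 + 6495.60 + 120.15 = 102425.18
Ad valorem component: 102425.18 × 14.4% = 14749.23
Specific component: 642 × 4.08 = 2619.36
Import duty = 14749.23 + 2619.36 = 17368.59
Buyer bears: inland to port 1386.32 + export clearance 339.75 + origin terminal 832.86 + freight 6495.60 + insurance 120.15 + brokerage 265.03 + duty 17368.59 = 26808.30
Landed cost = invoice 93250.50 + 26808.30 = 120058.80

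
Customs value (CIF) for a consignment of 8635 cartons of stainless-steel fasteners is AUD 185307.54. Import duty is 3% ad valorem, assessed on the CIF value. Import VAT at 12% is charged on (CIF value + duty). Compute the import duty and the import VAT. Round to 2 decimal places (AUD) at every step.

Import duty = 185307.54 × 3% = 5559.23
VAT base = CIF + duty = 185307.54 + 5559.23 = 190866.77
Import VAT = 190866.77 × 12% = 22904.01

Import duty: AUD 5559.23; import VAT: AUD 22904.01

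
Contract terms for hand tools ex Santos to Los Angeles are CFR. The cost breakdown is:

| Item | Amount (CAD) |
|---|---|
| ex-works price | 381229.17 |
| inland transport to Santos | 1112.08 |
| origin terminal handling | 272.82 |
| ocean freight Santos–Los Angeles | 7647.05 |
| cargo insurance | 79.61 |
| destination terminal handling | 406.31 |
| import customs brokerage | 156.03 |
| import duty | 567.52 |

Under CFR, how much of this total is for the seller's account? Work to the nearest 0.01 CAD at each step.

Seller's account: CAD 390261.12

CFR: the seller pays costs through ocean freight to the destination port, but not insurance.
Seller's account: goods 381229.17 + inland to port 1112.08 + origin terminal 272.82 + freight 7647.05 = 390261.12
Buyer's account: insurance 79.61 + destination terminal 406.31 + brokerage 156.03 + duty 567.52 = 1209.47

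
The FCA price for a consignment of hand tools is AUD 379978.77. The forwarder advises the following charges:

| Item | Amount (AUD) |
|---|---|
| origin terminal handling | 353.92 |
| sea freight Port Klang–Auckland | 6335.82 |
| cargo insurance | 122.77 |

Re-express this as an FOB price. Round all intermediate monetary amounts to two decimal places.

Not relevant to the conversion: freight, insurance — on the buyer under both terms; not part of either seller's price.
From FCA to FOB, the seller additionally bears: origin terminal.
FOB price = 379978.77 + 353.92 = 380332.69

FOB price: AUD 380332.69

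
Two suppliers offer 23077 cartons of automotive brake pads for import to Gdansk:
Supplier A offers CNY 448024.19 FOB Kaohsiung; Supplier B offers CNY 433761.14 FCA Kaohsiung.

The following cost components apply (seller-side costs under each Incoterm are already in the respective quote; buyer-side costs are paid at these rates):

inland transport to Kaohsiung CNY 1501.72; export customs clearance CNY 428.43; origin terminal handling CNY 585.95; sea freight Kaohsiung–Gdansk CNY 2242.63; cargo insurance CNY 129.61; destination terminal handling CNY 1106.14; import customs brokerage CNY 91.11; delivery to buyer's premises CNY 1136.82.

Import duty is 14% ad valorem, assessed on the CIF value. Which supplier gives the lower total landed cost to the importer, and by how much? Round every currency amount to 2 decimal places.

Supplier B is cheaper by CNY 15591.89

Supplier A (FOB):
CIF value = FOB price + freight + insurance = 448024.19 + 2242.63 + 129.61 = 450396.43
Import duty = 450396.43 × 14% = 63055.50
Buyer bears (A): 2242.63 + 129.61 + 1106.14 + 91.11 + 1136.82 = 4706.31
Landed cost (A) = invoice 448024.19 + 4706.31 + duty 63055.50 = 515786.00
Supplier B (FCA):
CIF value = FCA price + origin terminal + freight + insurance = 433761.14 + 585.95 + 2242.63 + 129.61 = 436719.33
Import duty = 436719.33 × 14% = 61140.71
Buyer bears (B): 585.95 + 2242.63 + 129.61 + 1106.14 + 91.11 + 1136.82 = 5292.26
Landed cost (B) = invoice 433761.14 + 5292.26 + duty 61140.71 = 500194.11
Difference = |515786.00 − 500194.11| = 15591.89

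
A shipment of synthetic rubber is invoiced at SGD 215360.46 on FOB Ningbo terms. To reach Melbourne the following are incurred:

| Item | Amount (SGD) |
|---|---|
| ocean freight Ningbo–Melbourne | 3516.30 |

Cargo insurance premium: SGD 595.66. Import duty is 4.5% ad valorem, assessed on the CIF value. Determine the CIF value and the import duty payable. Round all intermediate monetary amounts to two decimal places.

CIF value: SGD 219472.42; import duty: SGD 9876.26

CIF = FOB price + freight + insurance
CIF = 215360.46 + 3516.30 + 595.66 = 219472.42
Import duty = 219472.42 × 4.5% = 9876.26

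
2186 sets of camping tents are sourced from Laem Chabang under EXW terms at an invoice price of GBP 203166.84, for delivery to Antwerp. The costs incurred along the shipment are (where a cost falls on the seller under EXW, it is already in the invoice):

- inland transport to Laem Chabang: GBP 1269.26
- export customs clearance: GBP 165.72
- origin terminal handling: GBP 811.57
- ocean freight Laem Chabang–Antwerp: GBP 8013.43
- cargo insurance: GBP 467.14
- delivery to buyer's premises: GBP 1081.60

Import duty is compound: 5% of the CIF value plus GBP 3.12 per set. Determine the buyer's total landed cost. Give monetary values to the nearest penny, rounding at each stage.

EXW: the seller makes goods available at their premises; the buyer bears all onward costs.
CIF value = EXW price + inland to port + export clearance + origin terminal + freight + insurance = 203166.84 + 1269.26 + 165.72 + 811.57 + 8013.43 + 467.14 = 213893.96
Ad valorem component: 213893.96 × 5% = 10694.70
Specific component: 2186 × 3.12 = 6820.32
Import duty = 10694.70 + 6820.32 = 17515.02
Buyer bears: inland to port 1269.26 + export clearance 165.72 + origin terminal 811.57 + freight 8013.43 + insurance 467.14 + delivery 1081.60 + duty 17515.02 = 29323.74
Landed cost = invoice 203166.84 + 29323.74 = 232490.58

Total landed cost: GBP 232490.58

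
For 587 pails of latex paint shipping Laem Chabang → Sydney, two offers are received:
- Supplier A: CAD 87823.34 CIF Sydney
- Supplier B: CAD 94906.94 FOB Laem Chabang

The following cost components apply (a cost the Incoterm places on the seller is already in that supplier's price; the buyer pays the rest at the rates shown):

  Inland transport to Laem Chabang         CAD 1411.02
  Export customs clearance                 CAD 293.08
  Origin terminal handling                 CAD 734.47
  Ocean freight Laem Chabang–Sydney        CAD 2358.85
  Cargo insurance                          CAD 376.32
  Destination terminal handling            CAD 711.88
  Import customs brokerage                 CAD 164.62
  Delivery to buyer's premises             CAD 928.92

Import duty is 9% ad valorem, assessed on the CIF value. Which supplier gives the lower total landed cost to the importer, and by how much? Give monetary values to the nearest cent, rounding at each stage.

Supplier A (CIF):
The CIF price already equals the CIF value: 87823.34
Import duty = 87823.34 × 9% = 7904.10
Buyer bears (A): 711.88 + 164.62 + 928.92 = 1805.42
Landed cost (A) = invoice 87823.34 + 1805.42 + duty 7904.10 = 97532.86
Supplier B (FOB):
CIF value = FOB price + freight + insurance = 94906.94 + 2358.85 + 376.32 = 97642.11
Import duty = 97642.11 × 9% = 8787.79
Buyer bears (B): 2358.85 + 376.32 + 711.88 + 164.62 + 928.92 = 4540.59
Landed cost (B) = invoice 94906.94 + 4540.59 + duty 8787.79 = 108235.32
Difference = |97532.86 − 108235.32| = 10702.46

Supplier A is cheaper by CAD 10702.46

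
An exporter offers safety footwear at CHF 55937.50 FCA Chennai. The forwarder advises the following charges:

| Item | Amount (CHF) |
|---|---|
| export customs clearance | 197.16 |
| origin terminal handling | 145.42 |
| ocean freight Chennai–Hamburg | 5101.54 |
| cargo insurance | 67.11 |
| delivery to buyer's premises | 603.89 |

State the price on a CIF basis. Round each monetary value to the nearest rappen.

Not relevant to the conversion: export clearance — on the seller under both FCA and CIF; already in the FCA price and stays in the CIF price. delivery — on the buyer under both terms; not part of either seller's price.
From FCA to CIF, the seller additionally bears: origin terminal, freight, insurance.
CIF price = 55937.50 + 145.42 + 5101.54 + 67.11 = 61251.57

CIF price: CHF 61251.57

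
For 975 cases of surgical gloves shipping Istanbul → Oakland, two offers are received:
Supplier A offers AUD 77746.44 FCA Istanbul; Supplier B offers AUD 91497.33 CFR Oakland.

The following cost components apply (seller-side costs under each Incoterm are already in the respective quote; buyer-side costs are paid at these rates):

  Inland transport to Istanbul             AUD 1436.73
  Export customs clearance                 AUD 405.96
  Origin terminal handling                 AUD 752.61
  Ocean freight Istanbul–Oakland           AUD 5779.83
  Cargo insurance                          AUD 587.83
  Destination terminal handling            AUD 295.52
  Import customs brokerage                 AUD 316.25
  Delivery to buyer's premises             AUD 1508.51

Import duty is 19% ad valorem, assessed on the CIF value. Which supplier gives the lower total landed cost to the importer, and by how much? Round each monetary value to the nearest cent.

Supplier A is cheaper by AUD 8589.96

Supplier A (FCA):
CIF value = FCA price + origin terminal + freight + insurance = 77746.44 + 752.61 + 5779.83 + 587.83 = 84866.71
Import duty = 84866.71 × 19% = 16124.67
Buyer bears (A): 752.61 + 5779.83 + 587.83 + 295.52 + 316.25 + 1508.51 = 9240.55
Landed cost (A) = invoice 77746.44 + 9240.55 + duty 16124.67 = 103111.66
Supplier B (CFR):
CIF value = CFR price + insurance = 91497.33 + 587.83 = 92085.16
Import duty = 92085.16 × 19% = 17496.18
Buyer bears (B): 587.83 + 295.52 + 316.25 + 1508.51 = 2708.11
Landed cost (B) = invoice 91497.33 + 2708.11 + duty 17496.18 = 111701.62
Difference = |103111.66 − 111701.62| = 8589.96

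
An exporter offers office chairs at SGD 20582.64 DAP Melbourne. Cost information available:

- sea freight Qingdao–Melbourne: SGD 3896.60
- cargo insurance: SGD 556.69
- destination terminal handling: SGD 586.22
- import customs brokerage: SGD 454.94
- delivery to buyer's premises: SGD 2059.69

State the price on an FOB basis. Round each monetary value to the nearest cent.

FOB price: SGD 13483.44

Not relevant to the conversion: brokerage — on the buyer under both terms; not part of either seller's price.
From DAP to FOB, the seller no longer bears: freight, insurance, destination terminal, delivery.
FOB price = 20582.64 − 3896.60 − 556.69 − 586.22 − 2059.69 = 13483.44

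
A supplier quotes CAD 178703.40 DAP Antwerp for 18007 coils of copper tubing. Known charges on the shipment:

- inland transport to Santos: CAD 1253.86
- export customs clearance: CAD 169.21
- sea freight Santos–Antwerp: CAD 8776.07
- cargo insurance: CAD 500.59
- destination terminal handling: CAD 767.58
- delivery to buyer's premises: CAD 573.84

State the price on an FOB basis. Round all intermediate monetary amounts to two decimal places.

Not relevant to the conversion: export clearance, inland to port — on the seller under both DAP and FOB; already in the DAP price and stays in the FOB price.
From DAP to FOB, the seller no longer bears: freight, insurance, destination terminal, delivery.
FOB price = 178703.40 − 8776.07 − 500.59 − 767.58 − 573.84 = 168085.32

FOB price: CAD 168085.32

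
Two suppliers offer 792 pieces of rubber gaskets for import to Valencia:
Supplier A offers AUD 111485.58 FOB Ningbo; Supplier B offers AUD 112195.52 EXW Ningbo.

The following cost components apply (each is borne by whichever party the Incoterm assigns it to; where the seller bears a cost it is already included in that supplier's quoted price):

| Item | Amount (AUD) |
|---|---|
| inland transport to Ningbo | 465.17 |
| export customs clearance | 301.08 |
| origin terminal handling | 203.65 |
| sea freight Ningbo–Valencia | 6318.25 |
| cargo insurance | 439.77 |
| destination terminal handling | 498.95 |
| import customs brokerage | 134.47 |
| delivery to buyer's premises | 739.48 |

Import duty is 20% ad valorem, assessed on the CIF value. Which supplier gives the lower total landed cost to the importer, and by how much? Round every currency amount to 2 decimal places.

Supplier A is cheaper by AUD 2015.81

Supplier A (FOB):
CIF value = FOB price + freight + insurance = 111485.58 + 6318.25 + 439.77 = 118243.60
Import duty = 118243.60 × 20% = 23648.72
Buyer bears (A): 6318.25 + 439.77 + 498.95 + 134.47 + 739.48 = 8130.92
Landed cost (A) = invoice 111485.58 + 8130.92 + duty 23648.72 = 143265.22
Supplier B (EXW):
CIF value = EXW price + inland to port + export clearance + origin terminal + freight + insurance = 112195.52 + 465.17 + 301.08 + 203.65 + 6318.25 + 439.77 = 119923.44
Import duty = 119923.44 × 20% = 23984.69
Buyer bears (B): 465.17 + 301.08 + 203.65 + 6318.25 + 439.77 + 498.95 + 134.47 + 739.48 = 9100.82
Landed cost (B) = invoice 112195.52 + 9100.82 + duty 23984.69 = 145281.03
Difference = |143265.22 − 145281.03| = 2015.81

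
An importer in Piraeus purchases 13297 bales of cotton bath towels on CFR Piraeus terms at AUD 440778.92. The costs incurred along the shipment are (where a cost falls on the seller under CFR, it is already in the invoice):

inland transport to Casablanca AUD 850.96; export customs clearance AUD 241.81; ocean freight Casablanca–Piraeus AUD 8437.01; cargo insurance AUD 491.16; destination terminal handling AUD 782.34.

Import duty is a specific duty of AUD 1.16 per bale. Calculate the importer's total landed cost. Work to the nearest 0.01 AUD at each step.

Total landed cost: AUD 457476.94

CFR: the seller pays costs through ocean freight to the destination port, but not insurance.
Already in the invoice (seller's account under CFR): inland to port, export clearance, freight — exclude.
CIF value = CFR price + insurance = 440778.92 + 491.16 = 441270.08
Import duty = 13297 × 1.16 = 15424.52
Buyer bears: insurance 491.16 + destination terminal 782.34 + duty 15424.52 = 16698.02
Landed cost = invoice 440778.92 + 16698.02 = 457476.94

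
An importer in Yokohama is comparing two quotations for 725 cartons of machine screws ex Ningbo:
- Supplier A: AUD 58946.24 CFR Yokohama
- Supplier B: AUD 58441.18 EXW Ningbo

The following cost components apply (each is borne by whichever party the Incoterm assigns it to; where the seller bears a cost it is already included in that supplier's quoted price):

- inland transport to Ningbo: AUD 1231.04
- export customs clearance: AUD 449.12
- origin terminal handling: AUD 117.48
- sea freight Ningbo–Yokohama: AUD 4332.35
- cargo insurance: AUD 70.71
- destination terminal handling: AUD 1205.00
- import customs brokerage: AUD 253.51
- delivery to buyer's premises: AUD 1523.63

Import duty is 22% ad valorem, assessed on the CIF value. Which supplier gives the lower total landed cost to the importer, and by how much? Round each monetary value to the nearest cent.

Supplier A (CFR):
CIF value = CFR price + insurance = 58946.24 + 70.71 = 59016.95
Import duty = 59016.95 × 22% = 12983.73
Buyer bears (A): 70.71 + 1205.00 + 253.51 + 1523.63 = 3052.85
Landed cost (A) = invoice 58946.24 + 3052.85 + duty 12983.73 = 74982.82
Supplier B (EXW):
CIF value = EXW price + inland to port + export clearance + origin terminal + freight + insurance = 58441.18 + 1231.04 + 449.12 + 117.48 + 4332.35 + 70.71 = 64641.88
Import duty = 64641.88 × 22% = 14221.21
Buyer bears (B): 1231.04 + 449.12 + 117.48 + 4332.35 + 70.71 + 1205.00 + 253.51 + 1523.63 = 9182.84
Landed cost (B) = invoice 58441.18 + 9182.84 + duty 14221.21 = 81845.23
Difference = |74982.82 − 81845.23| = 6862.41

Supplier A is cheaper by AUD 6862.41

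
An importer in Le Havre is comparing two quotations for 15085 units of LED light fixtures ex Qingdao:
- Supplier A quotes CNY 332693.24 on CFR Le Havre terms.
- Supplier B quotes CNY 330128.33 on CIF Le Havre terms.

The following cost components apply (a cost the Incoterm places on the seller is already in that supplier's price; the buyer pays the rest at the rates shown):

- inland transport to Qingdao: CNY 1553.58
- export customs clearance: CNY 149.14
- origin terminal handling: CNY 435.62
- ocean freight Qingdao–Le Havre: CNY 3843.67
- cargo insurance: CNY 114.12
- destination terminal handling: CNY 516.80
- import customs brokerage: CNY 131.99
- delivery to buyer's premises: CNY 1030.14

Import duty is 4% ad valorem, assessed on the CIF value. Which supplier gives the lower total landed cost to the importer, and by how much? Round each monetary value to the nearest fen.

Supplier A (CFR):
CIF value = CFR price + insurance = 332693.24 + 114.12 = 332807.36
Import duty = 332807.36 × 4% = 13312.29
Buyer bears (A): 114.12 + 516.80 + 131.99 + 1030.14 = 1793.05
Landed cost (A) = invoice 332693.24 + 1793.05 + duty 13312.29 = 347798.58
Supplier B (CIF):
The CIF price already equals the CIF value: 330128.33
Import duty = 330128.33 × 4% = 13205.13
Buyer bears (B): 516.80 + 131.99 + 1030.14 = 1678.93
Landed cost (B) = invoice 330128.33 + 1678.93 + duty 13205.13 = 345012.39
Difference = |347798.58 − 345012.39| = 2786.19

Supplier B is cheaper by CNY 2786.19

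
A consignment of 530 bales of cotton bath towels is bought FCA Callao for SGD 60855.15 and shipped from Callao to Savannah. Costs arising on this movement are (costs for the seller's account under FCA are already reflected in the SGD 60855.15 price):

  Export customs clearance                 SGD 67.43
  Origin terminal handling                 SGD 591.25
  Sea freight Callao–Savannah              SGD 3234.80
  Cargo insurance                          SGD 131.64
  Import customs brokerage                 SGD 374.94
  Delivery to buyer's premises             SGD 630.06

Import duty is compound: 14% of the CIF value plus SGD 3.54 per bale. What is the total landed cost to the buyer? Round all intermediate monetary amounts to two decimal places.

Total landed cost: SGD 76767.84

FCA: the seller delivers export-cleared goods to the carrier; the buyer bears costs from that point.
Already in the invoice (seller's account under FCA): export clearance — exclude.
CIF value = FCA price + origin terminal + freight + insurance = 60855.15 + 591.25 + 3234.80 + 131.64 = 64812.84
Ad valorem component: 64812.84 × 14% = 9073.80
Specific component: 530 × 3.54 = 1876.20
Import duty = 9073.80 + 1876.20 = 10950.00
Buyer bears: origin terminal 591.25 + freight 3234.80 + insurance 131.64 + brokerage 374.94 + delivery 630.06 + duty 10950.00 = 15912.69
Landed cost = invoice 60855.15 + 15912.69 = 76767.84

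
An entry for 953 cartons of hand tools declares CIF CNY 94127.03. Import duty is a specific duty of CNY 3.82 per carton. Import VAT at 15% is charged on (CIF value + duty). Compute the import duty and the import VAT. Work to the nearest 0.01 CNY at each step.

Import duty: CNY 3640.46; import VAT: CNY 14665.12

Import duty = 953 × 3.82 = 3640.46
VAT base = CIF + duty = 94127.03 + 3640.46 = 97767.49
Import VAT = 97767.49 × 15% = 14665.12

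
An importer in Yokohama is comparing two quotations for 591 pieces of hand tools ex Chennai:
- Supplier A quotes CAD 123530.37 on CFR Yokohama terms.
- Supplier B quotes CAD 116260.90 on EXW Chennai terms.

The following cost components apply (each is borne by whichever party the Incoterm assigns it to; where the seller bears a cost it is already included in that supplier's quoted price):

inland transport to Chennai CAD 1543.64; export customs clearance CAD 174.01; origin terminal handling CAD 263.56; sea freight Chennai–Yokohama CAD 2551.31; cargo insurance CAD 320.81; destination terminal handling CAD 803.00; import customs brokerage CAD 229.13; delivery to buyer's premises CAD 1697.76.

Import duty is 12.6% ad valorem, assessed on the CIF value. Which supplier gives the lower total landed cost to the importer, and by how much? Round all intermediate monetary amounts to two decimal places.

Supplier A (CFR):
CIF value = CFR price + insurance = 123530.37 + 320.81 = 123851.18
Import duty = 123851.18 × 12.6% = 15605.25
Buyer bears (A): 320.81 + 803.00 + 229.13 + 1697.76 = 3050.70
Landed cost (A) = invoice 123530.37 + 3050.70 + duty 15605.25 = 142186.32
Supplier B (EXW):
CIF value = EXW price + inland to port + export clearance + origin terminal + freight + insurance = 116260.90 + 1543.64 + 174.01 + 263.56 + 2551.31 + 320.81 = 121114.23
Import duty = 121114.23 × 12.6% = 15260.39
Buyer bears (B): 1543.64 + 174.01 + 263.56 + 2551.31 + 320.81 + 803.00 + 229.13 + 1697.76 = 7583.22
Landed cost (B) = invoice 116260.90 + 7583.22 + duty 15260.39 = 139104.51
Difference = |142186.32 − 139104.51| = 3081.81

Supplier B is cheaper by CAD 3081.81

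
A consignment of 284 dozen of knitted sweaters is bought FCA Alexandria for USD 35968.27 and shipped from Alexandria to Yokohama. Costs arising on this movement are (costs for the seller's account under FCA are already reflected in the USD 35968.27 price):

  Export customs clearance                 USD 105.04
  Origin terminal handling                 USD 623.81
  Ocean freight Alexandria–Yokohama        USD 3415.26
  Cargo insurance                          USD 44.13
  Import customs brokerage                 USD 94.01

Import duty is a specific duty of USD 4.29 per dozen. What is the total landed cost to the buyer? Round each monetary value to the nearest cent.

FCA: the seller delivers export-cleared goods to the carrier; the buyer bears costs from that point.
Already in the invoice (seller's account under FCA): export clearance — exclude.
CIF value = FCA price + origin terminal + freight + insurance = 35968.27 + 623.81 + 3415.26 + 44.13 = 40051.47
Import duty = 284 × 4.29 = 1218.36
Buyer bears: origin terminal 623.81 + freight 3415.26 + insurance 44.13 + brokerage 94.01 + duty 1218.36 = 5395.57
Landed cost = invoice 35968.27 + 5395.57 = 41363.84

Total landed cost: USD 41363.84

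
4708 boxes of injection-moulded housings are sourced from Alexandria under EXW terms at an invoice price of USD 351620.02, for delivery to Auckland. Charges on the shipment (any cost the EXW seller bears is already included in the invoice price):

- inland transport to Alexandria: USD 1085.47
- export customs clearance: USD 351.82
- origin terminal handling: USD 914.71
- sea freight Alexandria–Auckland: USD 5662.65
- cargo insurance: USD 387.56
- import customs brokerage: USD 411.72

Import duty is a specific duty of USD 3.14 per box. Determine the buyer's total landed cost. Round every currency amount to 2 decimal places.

EXW: the seller makes goods available at their premises; the buyer bears all onward costs.
CIF value = EXW price + inland to port + export clearance + origin terminal + freight + insurance = 351620.02 + 1085.47 + 351.82 + 914.71 + 5662.65 + 387.56 = 360022.23
Import duty = 4708 × 3.14 = 14783.12
Buyer bears: inland to port 1085.47 + export clearance 351.82 + origin terminal 914.71 + freight 5662.65 + insurance 387.56 + brokerage 411.72 + duty 14783.12 = 23597.05
Landed cost = invoice 351620.02 + 23597.05 = 375217.07

Total landed cost: USD 375217.07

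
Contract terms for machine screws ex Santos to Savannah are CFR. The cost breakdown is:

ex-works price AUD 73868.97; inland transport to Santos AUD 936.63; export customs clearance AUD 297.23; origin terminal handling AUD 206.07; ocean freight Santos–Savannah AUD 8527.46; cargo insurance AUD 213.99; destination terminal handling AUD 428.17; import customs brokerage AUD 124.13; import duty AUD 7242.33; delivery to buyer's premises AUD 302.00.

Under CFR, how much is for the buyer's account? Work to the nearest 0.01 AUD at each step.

Buyer's account: AUD 8310.62

CFR: the seller pays costs through ocean freight to the destination port, but not insurance.
Seller's account: goods 73868.97 + inland to port 936.63 + export clearance 297.23 + origin terminal 206.07 + freight 8527.46 = 83836.36
Buyer's account: insurance 213.99 + destination terminal 428.17 + brokerage 124.13 + duty 7242.33 + delivery 302.00 = 8310.62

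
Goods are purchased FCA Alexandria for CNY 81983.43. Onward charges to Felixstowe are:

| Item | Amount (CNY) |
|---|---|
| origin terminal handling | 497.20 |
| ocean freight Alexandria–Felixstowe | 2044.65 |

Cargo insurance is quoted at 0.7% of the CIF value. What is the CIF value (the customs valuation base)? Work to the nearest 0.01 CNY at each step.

Let C be the CIF value. C = FCA price + pre-shipment costs + freight + 0.7% × C
C − 0.7% × C = 81983.43 + 497.20 + 2044.65
0.993 × C = 84525.28
C = 84525.28 / 0.993 = 85121.13
Insurance premium = 0.7% × 85121.13 = 595.85

CIF value: CNY 85121.13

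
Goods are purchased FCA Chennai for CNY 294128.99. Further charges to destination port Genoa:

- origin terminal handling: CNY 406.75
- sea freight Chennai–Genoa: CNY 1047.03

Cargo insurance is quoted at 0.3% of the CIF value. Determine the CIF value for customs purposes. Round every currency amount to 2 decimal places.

CIF value: CNY 296472.19

Let C be the CIF value. C = FCA price + pre-shipment costs + freight + 0.3% × C
C − 0.3% × C = 294128.99 + 406.75 + 1047.03
0.997 × C = 295582.77
C = 295582.77 / 0.997 = 296472.19
Insurance premium = 0.3% × 296472.19 = 889.42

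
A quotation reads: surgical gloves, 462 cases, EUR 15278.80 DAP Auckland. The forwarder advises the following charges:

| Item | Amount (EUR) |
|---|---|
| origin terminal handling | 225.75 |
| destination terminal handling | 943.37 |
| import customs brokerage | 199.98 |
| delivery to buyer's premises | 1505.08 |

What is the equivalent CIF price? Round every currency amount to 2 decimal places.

Not relevant to the conversion: origin terminal — on the seller under both DAP and CIF; already in the DAP price and stays in the CIF price. brokerage — on the buyer under both terms; not part of either seller's price.
From DAP to CIF, the seller no longer bears: destination terminal, delivery.
CIF price = 15278.80 − 943.37 − 1505.08 = 12830.35

CIF price: EUR 12830.35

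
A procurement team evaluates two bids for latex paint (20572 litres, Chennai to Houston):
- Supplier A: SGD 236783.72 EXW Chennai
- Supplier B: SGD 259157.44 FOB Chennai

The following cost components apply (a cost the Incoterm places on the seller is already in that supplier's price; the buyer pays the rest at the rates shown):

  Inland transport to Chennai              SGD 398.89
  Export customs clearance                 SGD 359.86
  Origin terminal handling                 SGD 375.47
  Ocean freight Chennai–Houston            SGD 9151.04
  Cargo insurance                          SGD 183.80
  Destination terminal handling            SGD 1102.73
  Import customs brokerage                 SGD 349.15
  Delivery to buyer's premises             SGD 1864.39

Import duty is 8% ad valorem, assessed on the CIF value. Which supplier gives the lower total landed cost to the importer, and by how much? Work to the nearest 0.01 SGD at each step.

Supplier A is cheaper by SGD 22938.66

Supplier A (EXW):
CIF value = EXW price + inland to port + export clearance + origin terminal + freight + insurance = 236783.72 + 398.89 + 359.86 + 375.47 + 9151.04 + 183.80 = 247252.78
Import duty = 247252.78 × 8% = 19780.22
Buyer bears (A): 398.89 + 359.86 + 375.47 + 9151.04 + 183.80 + 1102.73 + 349.15 + 1864.39 = 13785.33
Landed cost (A) = invoice 236783.72 + 13785.33 + duty 19780.22 = 270349.27
Supplier B (FOB):
CIF value = FOB price + freight + insurance = 259157.44 + 9151.04 + 183.80 = 268492.28
Import duty = 268492.28 × 8% = 21479.38
Buyer bears (B): 9151.04 + 183.80 + 1102.73 + 349.15 + 1864.39 = 12651.11
Landed cost (B) = invoice 259157.44 + 12651.11 + duty 21479.38 = 293287.93
Difference = |270349.27 − 293287.93| = 22938.66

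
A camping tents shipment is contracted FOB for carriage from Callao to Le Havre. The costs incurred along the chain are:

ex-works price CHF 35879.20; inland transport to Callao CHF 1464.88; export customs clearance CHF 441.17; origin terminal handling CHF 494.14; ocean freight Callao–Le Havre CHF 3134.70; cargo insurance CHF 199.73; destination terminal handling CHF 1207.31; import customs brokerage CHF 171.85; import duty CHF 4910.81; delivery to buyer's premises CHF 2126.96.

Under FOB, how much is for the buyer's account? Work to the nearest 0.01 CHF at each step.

FOB: the seller bears costs until goods are on board at the origin port; the buyer bears freight, insurance and all costs thereafter.
Seller's account: goods 35879.20 + inland to port 1464.88 + export clearance 441.17 + origin terminal 494.14 = 38279.39
Buyer's account: freight 3134.70 + insurance 199.73 + destination terminal 1207.31 + brokerage 171.85 + duty 4910.81 + delivery 2126.96 = 11751.36

Buyer's account: CHF 11751.36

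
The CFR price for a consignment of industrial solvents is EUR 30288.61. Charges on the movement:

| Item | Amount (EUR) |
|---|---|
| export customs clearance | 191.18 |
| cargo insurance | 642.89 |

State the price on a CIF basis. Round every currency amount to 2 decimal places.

Not relevant to the conversion: export clearance — on the seller under both CFR and CIF; already in the CFR price and stays in the CIF price.
From CFR to CIF, the seller additionally bears: insurance.
CIF price = 30288.61 + 642.89 = 30931.50

CIF price: EUR 30931.50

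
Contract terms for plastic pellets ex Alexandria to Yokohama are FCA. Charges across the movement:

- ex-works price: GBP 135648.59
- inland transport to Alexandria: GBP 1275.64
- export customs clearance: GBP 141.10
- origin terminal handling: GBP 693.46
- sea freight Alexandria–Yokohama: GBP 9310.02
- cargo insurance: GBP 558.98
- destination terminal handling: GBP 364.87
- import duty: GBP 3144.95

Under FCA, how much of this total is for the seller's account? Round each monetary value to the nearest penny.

Seller's account: GBP 137065.33

FCA: the seller delivers export-cleared goods to the carrier; the buyer bears costs from that point.
Seller's account: goods 135648.59 + inland to port 1275.64 + export clearance 141.10 = 137065.33
Buyer's account: origin terminal 693.46 + freight 9310.02 + insurance 558.98 + destination terminal 364.87 + duty 3144.95 = 14072.28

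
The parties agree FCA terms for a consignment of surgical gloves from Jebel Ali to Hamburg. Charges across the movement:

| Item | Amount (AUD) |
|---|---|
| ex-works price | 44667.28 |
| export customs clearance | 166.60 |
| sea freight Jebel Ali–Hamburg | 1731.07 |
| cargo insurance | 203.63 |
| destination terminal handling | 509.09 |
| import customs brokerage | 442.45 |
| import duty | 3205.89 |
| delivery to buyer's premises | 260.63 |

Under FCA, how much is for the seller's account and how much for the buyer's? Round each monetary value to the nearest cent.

Seller: AUD 44833.88; buyer: AUD 6352.76

FCA: the seller delivers export-cleared goods to the carrier; the buyer bears costs from that point.
Seller's account: goods 44667.28 + export clearance 166.60 = 44833.88
Buyer's account: freight 1731.07 + insurance 203.63 + destination terminal 509.09 + brokerage 442.45 + duty 3205.89 + delivery 260.63 = 6352.76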